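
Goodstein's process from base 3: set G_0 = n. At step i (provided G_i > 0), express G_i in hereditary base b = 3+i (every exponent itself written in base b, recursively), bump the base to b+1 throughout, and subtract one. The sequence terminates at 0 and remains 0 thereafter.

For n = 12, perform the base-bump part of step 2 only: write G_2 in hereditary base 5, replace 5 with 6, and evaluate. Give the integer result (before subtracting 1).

38

(0) 12|_3 = 3^2 + 3 ↦ 4^2 + 4|_4 = 20 ⇒ 19
(1) 19|_4 = 4^2 + 3 ↦ 5^2 + 3|_5 = 28 ⇒ 27
(2) 27|_5 = 5^2 + 2 ↦ 6^2 + 2|_6 = 38 ⇒ 37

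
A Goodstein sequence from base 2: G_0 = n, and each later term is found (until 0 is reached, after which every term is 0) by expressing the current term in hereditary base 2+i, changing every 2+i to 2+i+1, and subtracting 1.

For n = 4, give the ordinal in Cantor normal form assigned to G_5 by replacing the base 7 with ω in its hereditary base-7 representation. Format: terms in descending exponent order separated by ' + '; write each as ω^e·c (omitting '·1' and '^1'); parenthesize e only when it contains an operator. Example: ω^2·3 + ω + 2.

ω^2·2 + ω + 4

G_0=4  [base 2] 2^2  →[2↦3]→  3^3 = 27  −1 ⇒ G_1=26
G_1=26  [base 3] 2·3^2 + 2·3 + 2  →[3↦4]→  2·4^2 + 2·4 + 2 = 42  −1 ⇒ G_2=41
G_2=41  [base 4] 2·4^2 + 2·4 + 1  →[4↦5]→  2·5^2 + 2·5 + 1 = 61  −1 ⇒ G_3=60
G_3=60  [base 5] 2·5^2 + 2·5  →[5↦6]→  2·6^2 + 2·6 = 84  −1 ⇒ G_4=83
G_4=83  [base 6] 2·6^2 + 6 + 5  →[6↦7]→  2·7^2 + 7 + 5 = 110  −1 ⇒ G_5=109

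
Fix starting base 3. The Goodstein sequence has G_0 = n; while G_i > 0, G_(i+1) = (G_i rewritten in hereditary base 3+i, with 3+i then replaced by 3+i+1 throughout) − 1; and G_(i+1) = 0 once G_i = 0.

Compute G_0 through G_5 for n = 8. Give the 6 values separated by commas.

(0) 8|_3 = 2·3 + 2 ↦ 2·4 + 2|_4 = 10 ⇒ 9
(1) 9|_4 = 2·4 + 1 ↦ 2·5 + 1|_5 = 11 ⇒ 10
(2) 10|_5 = 2·5 ↦ 2·6|_6 = 12 ⇒ 11
(3) 11|_6 = 6 + 5 ↦ 7 + 5|_7 = 12 ⇒ 11
(4) 11|_7 = 7 + 4 ↦ 8 + 4|_8 = 12 ⇒ 11

8, 9, 10, 11, 11, 11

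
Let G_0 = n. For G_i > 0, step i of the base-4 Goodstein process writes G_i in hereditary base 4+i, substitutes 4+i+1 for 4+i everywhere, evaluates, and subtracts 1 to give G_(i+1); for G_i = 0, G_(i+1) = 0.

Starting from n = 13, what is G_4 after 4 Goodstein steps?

19

G_0 = 13. HB_4(13) = 3·4 + 1. Bump = 16. G_1 = 15.
G_1 = 15. HB_5(15) = 3·5. Bump = 18. G_2 = 17.
G_2 = 17. HB_6(17) = 2·6 + 5. Bump = 19. G_3 = 18.
G_3 = 18. HB_7(18) = 2·7 + 4. Bump = 20. G_4 = 19.
G_4 = 19. HB_8(19) = 2·8 + 3. Bump = 21. G_5 = 20.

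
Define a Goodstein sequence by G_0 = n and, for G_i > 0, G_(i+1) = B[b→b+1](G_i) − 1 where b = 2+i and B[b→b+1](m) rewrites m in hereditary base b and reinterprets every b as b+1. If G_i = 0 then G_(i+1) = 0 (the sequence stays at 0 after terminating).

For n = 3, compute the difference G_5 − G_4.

step 0: 3 = 2 + 1; sub 3 for 2: 3 + 1; = 4; G_1 = 4−1 = 3
step 1: 3 = 3; sub 4 for 3: 4; = 4; G_2 = 4−1 = 3
step 2: 3 = 3; sub 5 for 4: 3; = 3; G_3 = 3−1 = 2
step 3: 2 = 2; sub 6 for 5: 2; = 2; G_4 = 2−1 = 1
step 4: 1 = 1; sub 7 for 6: 1; = 1; G_5 = 1−1 = 0

-1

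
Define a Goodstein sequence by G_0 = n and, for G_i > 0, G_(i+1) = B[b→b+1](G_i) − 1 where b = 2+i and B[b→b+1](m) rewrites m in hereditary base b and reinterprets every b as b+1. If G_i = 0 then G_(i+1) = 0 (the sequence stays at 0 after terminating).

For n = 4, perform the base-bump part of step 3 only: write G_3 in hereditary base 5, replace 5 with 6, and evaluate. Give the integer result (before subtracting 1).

84

base 2: 4 = 2^2; at 3: 3^3 = 27; next = 26
base 3: 26 = 2·3^2 + 2·3 + 2; at 4: 2·4^2 + 2·4 + 2 = 42; next = 41
base 4: 41 = 2·4^2 + 2·4 + 1; at 5: 2·5^2 + 2·5 + 1 = 61; next = 60
base 5: 60 = 2·5^2 + 2·5; at 6: 2·6^2 + 2·6 = 84; next = 83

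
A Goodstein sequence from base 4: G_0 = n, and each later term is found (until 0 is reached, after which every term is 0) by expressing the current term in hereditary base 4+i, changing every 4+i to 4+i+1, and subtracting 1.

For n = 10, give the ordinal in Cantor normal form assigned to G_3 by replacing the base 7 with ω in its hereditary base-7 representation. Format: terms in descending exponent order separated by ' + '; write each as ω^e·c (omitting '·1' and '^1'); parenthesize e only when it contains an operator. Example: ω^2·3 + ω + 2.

ω + 6

G_0=10  [base 4] 2·4 + 2  →[4↦5]→  2·5 + 2 = 12  −1 ⇒ G_1=11
G_1=11  [base 5] 2·5 + 1  →[5↦6]→  2·6 + 1 = 13  −1 ⇒ G_2=12
G_2=12  [base 6] 2·6  →[6↦7]→  2·7 = 14  −1 ⇒ G_3=13
G_3=13  [base 7] 7 + 6  →[7↦8]→  8 + 6 = 14  −1 ⇒ G_4=13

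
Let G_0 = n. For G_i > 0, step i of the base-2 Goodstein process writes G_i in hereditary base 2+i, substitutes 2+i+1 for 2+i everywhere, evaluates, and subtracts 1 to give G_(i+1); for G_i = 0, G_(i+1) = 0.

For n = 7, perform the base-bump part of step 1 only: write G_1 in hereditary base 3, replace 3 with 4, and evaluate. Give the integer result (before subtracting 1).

260

G_0 = 7. HB_2(7) = 2^2 + 2 + 1. Bump = 31. G_1 = 30.
G_1 = 30. HB_3(30) = 3^3 + 3. Bump = 260. G_2 = 259.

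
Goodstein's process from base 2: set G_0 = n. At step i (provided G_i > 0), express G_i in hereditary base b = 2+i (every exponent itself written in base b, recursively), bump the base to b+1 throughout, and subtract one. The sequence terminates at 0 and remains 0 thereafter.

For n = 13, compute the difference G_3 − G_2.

G_0 = 13. HB_2(13) = 2^(2 + 1) + 2^2 + 1. Bump = 109. G_1 = 108.
G_1 = 108. HB_3(108) = 3^(3 + 1) + 3^3. Bump = 1280. G_2 = 1279.
G_2 = 1279. HB_4(1279) = 4^(4 + 1) + 3·4^3 + 3·4^2 + 3·4 + 3. Bump = 16093. G_3 = 16092.

14813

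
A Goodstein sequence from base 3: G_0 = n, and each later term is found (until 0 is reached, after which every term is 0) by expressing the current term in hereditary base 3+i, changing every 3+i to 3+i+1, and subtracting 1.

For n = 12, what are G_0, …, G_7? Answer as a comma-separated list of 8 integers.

12, 19, 27, 37, 49, 63, 69, 75

G_0 = 12. HB_3(12) = 3^2 + 3. Bump = 20. G_1 = 19.
G_1 = 19. HB_4(19) = 4^2 + 3. Bump = 28. G_2 = 27.
G_2 = 27. HB_5(27) = 5^2 + 2. Bump = 38. G_3 = 37.
G_3 = 37. HB_6(37) = 6^2 + 1. Bump = 50. G_4 = 49.
G_4 = 49. HB_7(49) = 7^2. Bump = 64. G_5 = 63.
G_5 = 63. HB_8(63) = 7·8 + 7. Bump = 70. G_6 = 69.
G_6 = 69. HB_9(69) = 7·9 + 6. Bump = 76. G_7 = 75.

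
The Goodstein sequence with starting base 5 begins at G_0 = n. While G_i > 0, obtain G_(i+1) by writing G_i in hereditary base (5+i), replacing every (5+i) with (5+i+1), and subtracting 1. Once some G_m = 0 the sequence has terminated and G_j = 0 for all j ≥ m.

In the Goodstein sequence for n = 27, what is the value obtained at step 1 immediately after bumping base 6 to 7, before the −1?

(0) 27|_5 = 5^2 + 2 ↦ 6^2 + 2|_6 = 38 ⇒ 37
(1) 37|_6 = 6^2 + 1 ↦ 7^2 + 1|_7 = 50 ⇒ 49

50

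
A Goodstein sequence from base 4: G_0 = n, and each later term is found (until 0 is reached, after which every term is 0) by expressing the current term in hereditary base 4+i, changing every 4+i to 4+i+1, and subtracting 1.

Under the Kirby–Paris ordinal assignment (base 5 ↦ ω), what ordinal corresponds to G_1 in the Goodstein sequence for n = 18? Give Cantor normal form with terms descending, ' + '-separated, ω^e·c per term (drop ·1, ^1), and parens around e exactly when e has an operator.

(0) 18|_4 = 4^2 + 2 ↦ 5^2 + 2|_5 = 27 ⇒ 26
(1) 26|_5 = 5^2 + 1 ↦ 6^2 + 1|_6 = 37 ⇒ 36

ω^2 + 1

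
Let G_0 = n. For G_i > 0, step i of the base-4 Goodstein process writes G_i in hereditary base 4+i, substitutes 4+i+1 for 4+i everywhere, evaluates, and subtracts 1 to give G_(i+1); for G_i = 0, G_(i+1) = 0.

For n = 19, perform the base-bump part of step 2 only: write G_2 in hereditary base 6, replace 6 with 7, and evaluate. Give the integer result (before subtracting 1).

50

base 4: 19 = 4^2 + 3; at 5: 5^2 + 3 = 28; next = 27
base 5: 27 = 5^2 + 2; at 6: 6^2 + 2 = 38; next = 37
base 6: 37 = 6^2 + 1; at 7: 7^2 + 1 = 50; next = 49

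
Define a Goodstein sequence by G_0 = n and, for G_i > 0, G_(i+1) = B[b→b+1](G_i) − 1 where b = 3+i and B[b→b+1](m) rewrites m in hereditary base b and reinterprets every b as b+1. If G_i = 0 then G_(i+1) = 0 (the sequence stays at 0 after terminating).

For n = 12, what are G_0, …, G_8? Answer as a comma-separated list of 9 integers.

[0] 12 ≡ 3^2 + 3 (base 3). Lift 4: 20. −1: 19.
[1] 19 ≡ 4^2 + 3 (base 4). Lift 5: 28. −1: 27.
[2] 27 ≡ 5^2 + 2 (base 5). Lift 6: 38. −1: 37.
[3] 37 ≡ 6^2 + 1 (base 6). Lift 7: 50. −1: 49.
[4] 49 ≡ 7^2 (base 7). Lift 8: 64. −1: 63.
[5] 63 ≡ 7·8 + 7 (base 8). Lift 9: 70. −1: 69.
[6] 69 ≡ 7·9 + 6 (base 9). Lift 10: 76. −1: 75.
[7] 75 ≡ 7·10 + 5 (base 10). Lift 11: 82. −1: 81.

12, 19, 27, 37, 49, 63, 69, 75, 81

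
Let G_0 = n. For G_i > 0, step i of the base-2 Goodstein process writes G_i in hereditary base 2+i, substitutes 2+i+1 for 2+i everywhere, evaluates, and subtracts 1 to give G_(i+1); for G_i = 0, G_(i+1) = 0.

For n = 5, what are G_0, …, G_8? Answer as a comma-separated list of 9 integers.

i=0: 5 = 2^2 + 1 (b=2); 2→3: 3^3 + 1 = 28; 28−1 = 27
i=1: 27 = 3^3 (b=3); 3→4: 4^4 = 256; 256−1 = 255
i=2: 255 = 3·4^3 + 3·4^2 + 3·4 + 3 (b=4); 4→5: 3·5^3 + 3·5^2 + 3·5 + 3 = 468; 468−1 = 467
i=3: 467 = 3·5^3 + 3·5^2 + 3·5 + 2 (b=5); 5→6: 3·6^3 + 3·6^2 + 3·6 + 2 = 776; 776−1 = 775
i=4: 775 = 3·6^3 + 3·6^2 + 3·6 + 1 (b=6); 6→7: 3·7^3 + 3·7^2 + 3·7 + 1 = 1198; 1198−1 = 1197
i=5: 1197 = 3·7^3 + 3·7^2 + 3·7 (b=7); 7→8: 3·8^3 + 3·8^2 + 3·8 = 1752; 1752−1 = 1751
i=6: 1751 = 3·8^3 + 3·8^2 + 2·8 + 7 (b=8); 8→9: 3·9^3 + 3·9^2 + 2·9 + 7 = 2455; 2455−1 = 2454
i=7: 2454 = 3·9^3 + 3·9^2 + 2·9 + 6 (b=9); 9→10: 3·10^3 + 3·10^2 + 2·10 + 6 = 3326; 3326−1 = 3325

5, 27, 255, 467, 775, 1197, 1751, 2454, 3325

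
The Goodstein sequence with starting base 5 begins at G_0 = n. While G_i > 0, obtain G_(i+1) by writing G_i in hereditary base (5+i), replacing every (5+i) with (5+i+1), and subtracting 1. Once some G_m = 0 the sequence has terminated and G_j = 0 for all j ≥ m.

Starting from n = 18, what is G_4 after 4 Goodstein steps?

26

G_0=18  [base 5] 3·5 + 3  →[5↦6]→  3·6 + 3 = 21  −1 ⇒ G_1=20
G_1=20  [base 6] 3·6 + 2  →[6↦7]→  3·7 + 2 = 23  −1 ⇒ G_2=22
G_2=22  [base 7] 3·7 + 1  →[7↦8]→  3·8 + 1 = 25  −1 ⇒ G_3=24
G_3=24  [base 8] 3·8  →[8↦9]→  3·9 = 27  −1 ⇒ G_4=26
G_4=26  [base 9] 2·9 + 8  →[9↦10]→  2·10 + 8 = 28  −1 ⇒ G_5=27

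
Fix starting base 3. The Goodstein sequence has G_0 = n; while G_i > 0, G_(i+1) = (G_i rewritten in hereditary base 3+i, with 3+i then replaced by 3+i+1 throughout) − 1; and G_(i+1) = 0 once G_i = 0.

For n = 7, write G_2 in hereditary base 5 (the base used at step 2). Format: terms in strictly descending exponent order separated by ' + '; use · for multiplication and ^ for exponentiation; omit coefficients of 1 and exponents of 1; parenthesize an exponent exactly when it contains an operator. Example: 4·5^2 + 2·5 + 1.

base 3: 7 = 2·3 + 1; at 4: 2·4 + 1 = 9; next = 8
base 4: 8 = 2·4; at 5: 2·5 = 10; next = 9
base 5: 9 = 5 + 4; at 6: 6 + 4 = 10; next = 9

5 + 4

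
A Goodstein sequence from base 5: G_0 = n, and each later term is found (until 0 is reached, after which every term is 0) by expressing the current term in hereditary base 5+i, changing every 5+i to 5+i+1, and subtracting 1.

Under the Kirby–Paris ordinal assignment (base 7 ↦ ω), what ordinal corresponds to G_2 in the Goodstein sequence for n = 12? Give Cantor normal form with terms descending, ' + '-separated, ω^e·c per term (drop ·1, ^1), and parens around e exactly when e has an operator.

base 5: 12 = 2·5 + 2; at 6: 2·6 + 2 = 14; next = 13
base 6: 13 = 2·6 + 1; at 7: 2·7 + 1 = 15; next = 14
base 7: 14 = 2·7; at 8: 2·8 = 16; next = 15

ω·2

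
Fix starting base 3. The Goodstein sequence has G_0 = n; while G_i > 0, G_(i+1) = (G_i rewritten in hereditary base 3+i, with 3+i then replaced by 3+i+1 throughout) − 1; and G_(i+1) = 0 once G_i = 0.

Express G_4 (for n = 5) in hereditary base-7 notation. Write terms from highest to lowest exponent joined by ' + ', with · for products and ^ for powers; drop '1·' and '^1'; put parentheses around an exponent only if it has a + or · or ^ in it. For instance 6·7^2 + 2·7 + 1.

G_0 = 5. HB_3(5) = 3 + 2. Bump = 6. G_1 = 5.
G_1 = 5. HB_4(5) = 4 + 1. Bump = 6. G_2 = 5.
G_2 = 5. HB_5(5) = 5. Bump = 6. G_3 = 5.
G_3 = 5. HB_6(5) = 5. Bump = 5. G_4 = 4.
G_4 = 4. HB_7(4) = 4. Bump = 4. G_5 = 3.

4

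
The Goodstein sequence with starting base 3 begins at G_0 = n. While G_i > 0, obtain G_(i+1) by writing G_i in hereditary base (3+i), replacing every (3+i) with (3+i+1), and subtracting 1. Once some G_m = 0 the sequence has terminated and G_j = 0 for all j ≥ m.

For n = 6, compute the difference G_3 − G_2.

0

G_0 = 6. HB_3(6) = 2·3. Bump = 8. G_1 = 7.
G_1 = 7. HB_4(7) = 4 + 3. Bump = 8. G_2 = 7.
G_2 = 7. HB_5(7) = 5 + 2. Bump = 8. G_3 = 7.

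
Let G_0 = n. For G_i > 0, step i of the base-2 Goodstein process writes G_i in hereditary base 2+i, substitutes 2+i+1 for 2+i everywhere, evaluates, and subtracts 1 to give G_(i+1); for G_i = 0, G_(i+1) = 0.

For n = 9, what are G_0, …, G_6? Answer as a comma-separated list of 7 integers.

9, 81, 1023, 9842, 140743, 2471826, 50333399

step 0: 9 = 2^(2 + 1) + 1; sub 3 for 2: 3^(3 + 1) + 1; = 82; G_1 = 82−1 = 81
step 1: 81 = 3^(3 + 1); sub 4 for 3: 4^(4 + 1); = 1024; G_2 = 1024−1 = 1023
step 2: 1023 = 3·4^4 + 3·4^3 + 3·4^2 + 3·4 + 3; sub 5 for 4: 3·5^5 + 3·5^3 + 3·5^2 + 3·5 + 3; = 9843; G_3 = 9843−1 = 9842
step 3: 9842 = 3·5^5 + 3·5^3 + 3·5^2 + 3·5 + 2; sub 6 for 5: 3·6^6 + 3·6^3 + 3·6^2 + 3·6 + 2; = 140744; G_4 = 140744−1 = 140743
step 4: 140743 = 3·6^6 + 3·6^3 + 3·6^2 + 3·6 + 1; sub 7 for 6: 3·7^7 + 3·7^3 + 3·7^2 + 3·7 + 1; = 2471827; G_5 = 2471827−1 = 2471826
step 5: 2471826 = 3·7^7 + 3·7^3 + 3·7^2 + 3·7; sub 8 for 7: 3·8^8 + 3·8^3 + 3·8^2 + 3·8; = 50333400; G_6 = 50333400−1 = 50333399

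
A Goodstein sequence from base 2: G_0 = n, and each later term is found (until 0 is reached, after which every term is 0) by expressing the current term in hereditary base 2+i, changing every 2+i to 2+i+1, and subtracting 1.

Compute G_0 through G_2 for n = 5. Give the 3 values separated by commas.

base 2: 5 = 2^2 + 1; at 3: 3^3 + 1 = 28; next = 27
base 3: 27 = 3^3; at 4: 4^4 = 256; next = 255

5, 27, 255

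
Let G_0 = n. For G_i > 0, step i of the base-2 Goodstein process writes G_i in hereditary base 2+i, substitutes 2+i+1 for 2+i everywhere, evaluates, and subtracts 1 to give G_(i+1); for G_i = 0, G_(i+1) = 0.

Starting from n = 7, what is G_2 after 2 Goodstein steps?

(0) 7|_2 = 2^2 + 2 + 1 ↦ 3^3 + 3 + 1|_3 = 31 ⇒ 30
(1) 30|_3 = 3^3 + 3 ↦ 4^4 + 4|_4 = 260 ⇒ 259

259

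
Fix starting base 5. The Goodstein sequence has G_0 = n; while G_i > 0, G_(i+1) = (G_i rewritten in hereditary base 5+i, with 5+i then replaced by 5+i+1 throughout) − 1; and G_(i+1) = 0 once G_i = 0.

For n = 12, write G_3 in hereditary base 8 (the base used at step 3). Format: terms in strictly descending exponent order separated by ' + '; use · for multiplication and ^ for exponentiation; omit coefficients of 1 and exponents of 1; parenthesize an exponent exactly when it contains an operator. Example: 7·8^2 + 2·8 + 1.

8 + 7

12 —HB5→ 2·5 + 2 —bump→ 2·6 + 2 = 14 —(−1)→ 13
13 —HB6→ 2·6 + 1 —bump→ 2·7 + 1 = 15 —(−1)→ 14
14 —HB7→ 2·7 —bump→ 2·8 = 16 —(−1)→ 15
15 —HB8→ 8 + 7 —bump→ 9 + 7 = 16 —(−1)→ 15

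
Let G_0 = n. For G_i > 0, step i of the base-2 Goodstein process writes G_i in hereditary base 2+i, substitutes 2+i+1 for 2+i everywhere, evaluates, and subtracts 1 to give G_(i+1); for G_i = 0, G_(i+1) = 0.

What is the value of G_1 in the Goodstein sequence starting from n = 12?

107

(0) 12|_2 = 2^(2 + 1) + 2^2 ↦ 3^(3 + 1) + 3^3|_3 = 108 ⇒ 107
(1) 107|_3 = 3^(3 + 1) + 2·3^2 + 2·3 + 2 ↦ 4^(4 + 1) + 2·4^2 + 2·4 + 2|_4 = 1066 ⇒ 1065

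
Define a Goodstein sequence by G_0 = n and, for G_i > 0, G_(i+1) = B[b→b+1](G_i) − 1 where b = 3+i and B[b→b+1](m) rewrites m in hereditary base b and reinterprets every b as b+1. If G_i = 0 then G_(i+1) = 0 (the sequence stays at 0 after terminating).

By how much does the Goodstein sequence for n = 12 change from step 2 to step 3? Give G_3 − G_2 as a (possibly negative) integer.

10

step 0: 12 = 3^2 + 3; sub 4 for 3: 4^2 + 4; = 20; G_1 = 20−1 = 19
step 1: 19 = 4^2 + 3; sub 5 for 4: 5^2 + 3; = 28; G_2 = 28−1 = 27
step 2: 27 = 5^2 + 2; sub 6 for 5: 6^2 + 2; = 38; G_3 = 38−1 = 37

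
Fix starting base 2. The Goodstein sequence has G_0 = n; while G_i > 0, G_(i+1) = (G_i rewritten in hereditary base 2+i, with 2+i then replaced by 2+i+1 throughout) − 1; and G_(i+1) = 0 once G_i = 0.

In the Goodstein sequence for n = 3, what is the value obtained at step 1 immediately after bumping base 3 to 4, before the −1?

base 2: 3 = 2 + 1; at 3: 3 + 1 = 4; next = 3
base 3: 3 = 3; at 4: 4 = 4; next = 3

4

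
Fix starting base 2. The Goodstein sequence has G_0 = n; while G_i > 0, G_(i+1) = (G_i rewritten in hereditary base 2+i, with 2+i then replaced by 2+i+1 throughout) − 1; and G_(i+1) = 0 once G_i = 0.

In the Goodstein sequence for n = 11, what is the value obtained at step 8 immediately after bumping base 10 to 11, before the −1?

G_0 = 11. HB_2(11) = 2^(2 + 1) + 2 + 1. Bump = 85. G_1 = 84.
G_1 = 84. HB_3(84) = 3^(3 + 1) + 3. Bump = 1028. G_2 = 1027.
G_2 = 1027. HB_4(1027) = 4^(4 + 1) + 3. Bump = 15628. G_3 = 15627.
G_3 = 15627. HB_5(15627) = 5^(5 + 1) + 2. Bump = 279938. G_4 = 279937.
G_4 = 279937. HB_6(279937) = 6^(6 + 1) + 1. Bump = 5764802. G_5 = 5764801.
G_5 = 5764801. HB_7(5764801) = 7^(7 + 1). Bump = 134217728. G_6 = 134217727.
G_6 = 134217727. HB_8(134217727) = 7·8^8 + 7·8^7 + 7·8^6 + 7·8^5 + 7·8^4 + 7·8^3 + 7·8^2 + 7·8 + 7. Bump = 2749609303. G_7 = 2749609302.
G_7 = 2749609302. HB_9(2749609302) = 7·9^9 + 7·9^7 + 7·9^6 + 7·9^5 + 7·9^4 + 7·9^3 + 7·9^2 + 7·9 + 6. Bump = 70077777776. G_8 = 70077777775.
G_8 = 70077777775. HB_10(70077777775) = 7·10^10 + 7·10^7 + 7·10^6 + 7·10^5 + 7·10^4 + 7·10^3 + 7·10^2 + 7·10 + 5. Bump = 1997331745491. G_9 = 1997331745490.

1997331745491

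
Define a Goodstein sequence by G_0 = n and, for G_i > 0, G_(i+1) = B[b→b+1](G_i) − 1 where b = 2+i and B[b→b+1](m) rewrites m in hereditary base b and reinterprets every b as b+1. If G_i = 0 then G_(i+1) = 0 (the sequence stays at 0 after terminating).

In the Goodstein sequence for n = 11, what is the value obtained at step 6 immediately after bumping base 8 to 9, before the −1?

2749609303

(0) 11|_2 = 2^(2 + 1) + 2 + 1 ↦ 3^(3 + 1) + 3 + 1|_3 = 85 ⇒ 84
(1) 84|_3 = 3^(3 + 1) + 3 ↦ 4^(4 + 1) + 4|_4 = 1028 ⇒ 1027
(2) 1027|_4 = 4^(4 + 1) + 3 ↦ 5^(5 + 1) + 3|_5 = 15628 ⇒ 15627
(3) 15627|_5 = 5^(5 + 1) + 2 ↦ 6^(6 + 1) + 2|_6 = 279938 ⇒ 279937
(4) 279937|_6 = 6^(6 + 1) + 1 ↦ 7^(7 + 1) + 1|_7 = 5764802 ⇒ 5764801
(5) 5764801|_7 = 7^(7 + 1) ↦ 8^(8 + 1)|_8 = 134217728 ⇒ 134217727
(6) 134217727|_8 = 7·8^8 + 7·8^7 + 7·8^6 + 7·8^5 + 7·8^4 + 7·8^3 + 7·8^2 + 7·8 + 7 ↦ 7·9^9 + 7·9^7 + 7·9^6 + 7·9^5 + 7·9^4 + 7·9^3 + 7·9^2 + 7·9 + 7|_9 = 2749609303 ⇒ 2749609302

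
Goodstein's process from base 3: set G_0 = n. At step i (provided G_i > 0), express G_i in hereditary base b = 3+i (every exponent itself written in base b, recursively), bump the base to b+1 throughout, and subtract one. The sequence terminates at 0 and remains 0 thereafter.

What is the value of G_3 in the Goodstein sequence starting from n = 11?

35

[0] 11 ≡ 3^2 + 2 (base 3). Lift 4: 18. −1: 17.
[1] 17 ≡ 4^2 + 1 (base 4). Lift 5: 26. −1: 25.
[2] 25 ≡ 5^2 (base 5). Lift 6: 36. −1: 35.
[3] 35 ≡ 5·6 + 5 (base 6). Lift 7: 40. −1: 39.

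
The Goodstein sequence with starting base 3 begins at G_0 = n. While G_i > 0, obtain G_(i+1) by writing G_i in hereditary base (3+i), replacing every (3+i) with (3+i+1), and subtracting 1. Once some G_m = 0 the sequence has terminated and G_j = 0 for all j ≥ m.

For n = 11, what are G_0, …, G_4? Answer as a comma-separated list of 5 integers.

11, 17, 25, 35, 39

base 3: 11 = 3^2 + 2; at 4: 4^2 + 2 = 18; next = 17
base 4: 17 = 4^2 + 1; at 5: 5^2 + 1 = 26; next = 25
base 5: 25 = 5^2; at 6: 6^2 = 36; next = 35
base 6: 35 = 5·6 + 5; at 7: 5·7 + 5 = 40; next = 39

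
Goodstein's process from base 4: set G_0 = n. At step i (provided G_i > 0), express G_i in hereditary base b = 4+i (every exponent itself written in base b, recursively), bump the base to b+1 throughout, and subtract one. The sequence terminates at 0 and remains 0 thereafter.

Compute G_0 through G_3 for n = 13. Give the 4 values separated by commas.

step 0: 13 = 3·4 + 1; sub 5 for 4: 3·5 + 1; = 16; G_1 = 16−1 = 15
step 1: 15 = 3·5; sub 6 for 5: 3·6; = 18; G_2 = 18−1 = 17
step 2: 17 = 2·6 + 5; sub 7 for 6: 2·7 + 5; = 19; G_3 = 19−1 = 18

13, 15, 17, 18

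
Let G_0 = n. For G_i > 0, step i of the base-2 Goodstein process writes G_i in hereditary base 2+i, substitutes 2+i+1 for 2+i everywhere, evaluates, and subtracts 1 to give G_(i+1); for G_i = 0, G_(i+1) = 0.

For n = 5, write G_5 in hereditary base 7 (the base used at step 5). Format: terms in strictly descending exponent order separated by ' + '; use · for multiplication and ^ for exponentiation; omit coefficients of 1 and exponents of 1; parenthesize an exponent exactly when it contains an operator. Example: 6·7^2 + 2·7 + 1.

step 0: 5 = 2^2 + 1; sub 3 for 2: 3^3 + 1; = 28; G_1 = 28−1 = 27
step 1: 27 = 3^3; sub 4 for 3: 4^4; = 256; G_2 = 256−1 = 255
step 2: 255 = 3·4^3 + 3·4^2 + 3·4 + 3; sub 5 for 4: 3·5^3 + 3·5^2 + 3·5 + 3; = 468; G_3 = 468−1 = 467
step 3: 467 = 3·5^3 + 3·5^2 + 3·5 + 2; sub 6 for 5: 3·6^3 + 3·6^2 + 3·6 + 2; = 776; G_4 = 776−1 = 775
step 4: 775 = 3·6^3 + 3·6^2 + 3·6 + 1; sub 7 for 6: 3·7^3 + 3·7^2 + 3·7 + 1; = 1198; G_5 = 1198−1 = 1197
step 5: 1197 = 3·7^3 + 3·7^2 + 3·7; sub 8 for 7: 3·8^3 + 3·8^2 + 3·8; = 1752; G_6 = 1752−1 = 1751

3·7^3 + 3·7^2 + 3·7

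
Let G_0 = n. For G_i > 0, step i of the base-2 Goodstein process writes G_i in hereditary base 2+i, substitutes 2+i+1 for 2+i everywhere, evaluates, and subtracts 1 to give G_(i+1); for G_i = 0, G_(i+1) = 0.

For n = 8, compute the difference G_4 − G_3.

(0) 8|_2 = 2^(2 + 1) ↦ 3^(3 + 1)|_3 = 81 ⇒ 80
(1) 80|_3 = 2·3^3 + 2·3^2 + 2·3 + 2 ↦ 2·4^4 + 2·4^2 + 2·4 + 2|_4 = 554 ⇒ 553
(2) 553|_4 = 2·4^4 + 2·4^2 + 2·4 + 1 ↦ 2·5^5 + 2·5^2 + 2·5 + 1|_5 = 6311 ⇒ 6310
(3) 6310|_5 = 2·5^5 + 2·5^2 + 2·5 ↦ 2·6^6 + 2·6^2 + 2·6|_6 = 93396 ⇒ 93395

87085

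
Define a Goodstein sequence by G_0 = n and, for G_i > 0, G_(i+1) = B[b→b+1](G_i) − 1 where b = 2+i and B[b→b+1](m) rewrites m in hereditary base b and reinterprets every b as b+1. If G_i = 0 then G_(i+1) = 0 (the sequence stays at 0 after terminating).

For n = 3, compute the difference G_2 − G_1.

0

3 —HB2→ 2 + 1 —bump→ 3 + 1 = 4 —(−1)→ 3
3 —HB3→ 3 —bump→ 4 = 4 —(−1)→ 3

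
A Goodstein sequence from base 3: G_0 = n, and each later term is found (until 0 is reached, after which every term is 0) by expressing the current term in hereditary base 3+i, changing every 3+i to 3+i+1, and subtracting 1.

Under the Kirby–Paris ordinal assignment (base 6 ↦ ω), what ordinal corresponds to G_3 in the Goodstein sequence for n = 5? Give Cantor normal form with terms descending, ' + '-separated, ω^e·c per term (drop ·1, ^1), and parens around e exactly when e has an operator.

5

G_0 = 5. HB_3(5) = 3 + 2. Bump = 6. G_1 = 5.
G_1 = 5. HB_4(5) = 4 + 1. Bump = 6. G_2 = 5.
G_2 = 5. HB_5(5) = 5. Bump = 6. G_3 = 5.
G_3 = 5. HB_6(5) = 5. Bump = 5. G_4 = 4.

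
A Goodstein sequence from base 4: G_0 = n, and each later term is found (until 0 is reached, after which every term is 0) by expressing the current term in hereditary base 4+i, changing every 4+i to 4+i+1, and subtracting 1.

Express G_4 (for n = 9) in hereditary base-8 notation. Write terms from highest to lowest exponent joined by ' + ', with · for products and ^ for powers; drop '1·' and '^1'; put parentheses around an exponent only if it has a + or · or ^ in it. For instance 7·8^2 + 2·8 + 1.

8 + 3

G_0 = 9. HB_4(9) = 2·4 + 1. Bump = 11. G_1 = 10.
G_1 = 10. HB_5(10) = 2·5. Bump = 12. G_2 = 11.
G_2 = 11. HB_6(11) = 6 + 5. Bump = 12. G_3 = 11.
G_3 = 11. HB_7(11) = 7 + 4. Bump = 12. G_4 = 11.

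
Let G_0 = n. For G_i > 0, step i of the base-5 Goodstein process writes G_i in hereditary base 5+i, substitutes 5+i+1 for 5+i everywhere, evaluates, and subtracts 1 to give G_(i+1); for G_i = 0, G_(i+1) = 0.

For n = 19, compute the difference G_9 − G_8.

1

step 0: 19 = 3·5 + 4; sub 6 for 5: 3·6 + 4; = 22; G_1 = 22−1 = 21
step 1: 21 = 3·6 + 3; sub 7 for 6: 3·7 + 3; = 24; G_2 = 24−1 = 23
step 2: 23 = 3·7 + 2; sub 8 for 7: 3·8 + 2; = 26; G_3 = 26−1 = 25
step 3: 25 = 3·8 + 1; sub 9 for 8: 3·9 + 1; = 28; G_4 = 28−1 = 27
step 4: 27 = 3·9; sub 10 for 9: 3·10; = 30; G_5 = 30−1 = 29
step 5: 29 = 2·10 + 9; sub 11 for 10: 2·11 + 9; = 31; G_6 = 31−1 = 30
step 6: 30 = 2·11 + 8; sub 12 for 11: 2·12 + 8; = 32; G_7 = 32−1 = 31
step 7: 31 = 2·12 + 7; sub 13 for 12: 2·13 + 7; = 33; G_8 = 33−1 = 32
step 8: 32 = 2·13 + 6; sub 14 for 13: 2·14 + 6; = 34; G_9 = 34−1 = 33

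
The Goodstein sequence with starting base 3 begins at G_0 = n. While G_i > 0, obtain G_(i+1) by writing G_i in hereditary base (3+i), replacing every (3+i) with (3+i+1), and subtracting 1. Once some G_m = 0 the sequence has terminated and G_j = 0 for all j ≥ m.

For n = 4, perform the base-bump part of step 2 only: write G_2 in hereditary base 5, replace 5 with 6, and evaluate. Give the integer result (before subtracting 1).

(0) 4|_3 = 3 + 1 ↦ 4 + 1|_4 = 5 ⇒ 4
(1) 4|_4 = 4 ↦ 5|_5 = 5 ⇒ 4
(2) 4|_5 = 4 ↦ 4|_6 = 4 ⇒ 3

4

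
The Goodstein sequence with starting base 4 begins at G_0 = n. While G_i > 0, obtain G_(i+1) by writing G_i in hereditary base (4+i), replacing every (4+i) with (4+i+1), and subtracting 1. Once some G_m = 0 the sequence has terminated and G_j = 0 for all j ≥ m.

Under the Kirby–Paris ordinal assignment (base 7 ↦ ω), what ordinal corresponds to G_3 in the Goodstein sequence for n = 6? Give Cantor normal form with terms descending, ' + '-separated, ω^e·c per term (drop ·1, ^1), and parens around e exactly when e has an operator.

[0] 6 ≡ 4 + 2 (base 4). Lift 5: 7. −1: 6.
[1] 6 ≡ 5 + 1 (base 5). Lift 6: 7. −1: 6.
[2] 6 ≡ 6 (base 6). Lift 7: 7. −1: 6.
[3] 6 ≡ 6 (base 7). Lift 8: 6. −1: 5.

6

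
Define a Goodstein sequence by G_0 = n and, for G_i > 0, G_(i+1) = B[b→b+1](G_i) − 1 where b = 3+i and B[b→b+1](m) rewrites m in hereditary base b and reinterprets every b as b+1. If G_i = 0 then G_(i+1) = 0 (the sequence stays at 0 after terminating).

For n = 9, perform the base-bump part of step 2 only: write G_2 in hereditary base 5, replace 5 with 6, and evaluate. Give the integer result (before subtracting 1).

G_0 = 9. HB_3(9) = 3^2. Bump = 16. G_1 = 15.
G_1 = 15. HB_4(15) = 3·4 + 3. Bump = 18. G_2 = 17.
G_2 = 17. HB_5(17) = 3·5 + 2. Bump = 20. G_3 = 19.

20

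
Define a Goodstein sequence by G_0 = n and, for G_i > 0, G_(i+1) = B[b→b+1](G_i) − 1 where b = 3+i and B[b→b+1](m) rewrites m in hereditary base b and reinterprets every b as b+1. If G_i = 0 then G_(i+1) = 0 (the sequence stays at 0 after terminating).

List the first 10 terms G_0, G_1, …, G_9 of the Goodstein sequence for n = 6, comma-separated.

6 —HB3→ 2·3 —bump→ 2·4 = 8 —(−1)→ 7
7 —HB4→ 4 + 3 —bump→ 5 + 3 = 8 —(−1)→ 7
7 —HB5→ 5 + 2 —bump→ 6 + 2 = 8 —(−1)→ 7
7 —HB6→ 6 + 1 —bump→ 7 + 1 = 8 —(−1)→ 7
7 —HB7→ 7 —bump→ 8 = 8 —(−1)→ 7
7 —HB8→ 7 —bump→ 7 = 7 —(−1)→ 6
6 —HB9→ 6 —bump→ 6 = 6 —(−1)→ 5
5 —HB10→ 5 —bump→ 5 = 5 —(−1)→ 4
4 —HB11→ 4 —bump→ 4 = 4 —(−1)→ 3

6, 7, 7, 7, 7, 7, 6, 5, 4, 3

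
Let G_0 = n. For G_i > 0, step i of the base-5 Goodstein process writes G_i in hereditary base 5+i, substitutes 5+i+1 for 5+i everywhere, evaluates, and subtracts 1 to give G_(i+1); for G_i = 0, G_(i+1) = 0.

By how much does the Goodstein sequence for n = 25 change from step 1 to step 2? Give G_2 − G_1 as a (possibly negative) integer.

(0) 25|_5 = 5^2 ↦ 6^2|_6 = 36 ⇒ 35
(1) 35|_6 = 5·6 + 5 ↦ 5·7 + 5|_7 = 40 ⇒ 39

4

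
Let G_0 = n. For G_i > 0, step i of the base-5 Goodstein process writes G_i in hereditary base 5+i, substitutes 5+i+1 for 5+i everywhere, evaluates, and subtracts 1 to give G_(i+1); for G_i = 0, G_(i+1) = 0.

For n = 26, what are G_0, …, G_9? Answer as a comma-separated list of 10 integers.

[0] 26 ≡ 5^2 + 1 (base 5). Lift 6: 37. −1: 36.
[1] 36 ≡ 6^2 (base 6). Lift 7: 49. −1: 48.
[2] 48 ≡ 6·7 + 6 (base 7). Lift 8: 54. −1: 53.
[3] 53 ≡ 6·8 + 5 (base 8). Lift 9: 59. −1: 58.
[4] 58 ≡ 6·9 + 4 (base 9). Lift 10: 64. −1: 63.
[5] 63 ≡ 6·10 + 3 (base 10). Lift 11: 69. −1: 68.
[6] 68 ≡ 6·11 + 2 (base 11). Lift 12: 74. −1: 73.
[7] 73 ≡ 6·12 + 1 (base 12). Lift 13: 79. −1: 78.
[8] 78 ≡ 6·13 (base 13). Lift 14: 84. −1: 83.

26, 36, 48, 53, 58, 63, 68, 73, 78, 83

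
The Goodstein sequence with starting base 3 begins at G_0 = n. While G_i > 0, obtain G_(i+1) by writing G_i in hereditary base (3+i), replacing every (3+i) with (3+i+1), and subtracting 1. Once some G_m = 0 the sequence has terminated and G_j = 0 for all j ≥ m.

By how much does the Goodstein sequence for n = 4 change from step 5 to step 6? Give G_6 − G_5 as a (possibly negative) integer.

step 0: 4 = 3 + 1; sub 4 for 3: 4 + 1; = 5; G_1 = 5−1 = 4
step 1: 4 = 4; sub 5 for 4: 5; = 5; G_2 = 5−1 = 4
step 2: 4 = 4; sub 6 for 5: 4; = 4; G_3 = 4−1 = 3
step 3: 3 = 3; sub 7 for 6: 3; = 3; G_4 = 3−1 = 2
step 4: 2 = 2; sub 8 for 7: 2; = 2; G_5 = 2−1 = 1
step 5: 1 = 1; sub 9 for 8: 1; = 1; G_6 = 1−1 = 0

-1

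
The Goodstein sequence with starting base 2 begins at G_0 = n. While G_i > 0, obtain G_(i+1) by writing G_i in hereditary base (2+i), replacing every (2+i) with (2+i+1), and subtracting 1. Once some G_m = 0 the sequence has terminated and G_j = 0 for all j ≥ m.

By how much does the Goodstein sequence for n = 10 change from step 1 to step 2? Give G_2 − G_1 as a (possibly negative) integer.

10 —HB2→ 2^(2 + 1) + 2 —bump→ 3^(3 + 1) + 3 = 84 —(−1)→ 83
83 —HB3→ 3^(3 + 1) + 2 —bump→ 4^(4 + 1) + 2 = 1026 —(−1)→ 1025

942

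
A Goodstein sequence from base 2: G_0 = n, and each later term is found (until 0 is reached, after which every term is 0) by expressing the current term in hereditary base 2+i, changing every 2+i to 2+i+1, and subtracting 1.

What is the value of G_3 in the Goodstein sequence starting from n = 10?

15625

base 2: 10 = 2^(2 + 1) + 2; at 3: 3^(3 + 1) + 3 = 84; next = 83
base 3: 83 = 3^(3 + 1) + 2; at 4: 4^(4 + 1) + 2 = 1026; next = 1025
base 4: 1025 = 4^(4 + 1) + 1; at 5: 5^(5 + 1) + 1 = 15626; next = 15625
base 5: 15625 = 5^(5 + 1); at 6: 6^(6 + 1) = 279936; next = 279935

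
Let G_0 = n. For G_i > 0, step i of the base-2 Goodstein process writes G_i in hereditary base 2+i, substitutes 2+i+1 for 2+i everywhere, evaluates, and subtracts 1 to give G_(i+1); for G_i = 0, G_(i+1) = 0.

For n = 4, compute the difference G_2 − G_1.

15

G_0 = 4. HB_2(4) = 2^2. Bump = 27. G_1 = 26.
G_1 = 26. HB_3(26) = 2·3^2 + 2·3 + 2. Bump = 42. G_2 = 41.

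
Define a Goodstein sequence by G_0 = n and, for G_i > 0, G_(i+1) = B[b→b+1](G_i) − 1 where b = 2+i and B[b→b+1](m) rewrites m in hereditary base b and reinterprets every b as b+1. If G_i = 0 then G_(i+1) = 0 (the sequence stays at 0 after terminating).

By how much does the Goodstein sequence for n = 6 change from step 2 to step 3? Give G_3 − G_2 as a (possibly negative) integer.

G_0 = 6. HB_2(6) = 2^2 + 2. Bump = 30. G_1 = 29.
G_1 = 29. HB_3(29) = 3^3 + 2. Bump = 258. G_2 = 257.
G_2 = 257. HB_4(257) = 4^4 + 1. Bump = 3126. G_3 = 3125.

2868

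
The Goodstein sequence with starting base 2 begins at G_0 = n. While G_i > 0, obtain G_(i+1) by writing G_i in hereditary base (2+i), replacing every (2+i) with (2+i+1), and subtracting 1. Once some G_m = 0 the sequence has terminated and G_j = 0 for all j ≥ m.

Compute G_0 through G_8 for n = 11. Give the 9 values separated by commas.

step 0: 11 = 2^(2 + 1) + 2 + 1; sub 3 for 2: 3^(3 + 1) + 3 + 1; = 85; G_1 = 85−1 = 84
step 1: 84 = 3^(3 + 1) + 3; sub 4 for 3: 4^(4 + 1) + 4; = 1028; G_2 = 1028−1 = 1027
step 2: 1027 = 4^(4 + 1) + 3; sub 5 for 4: 5^(5 + 1) + 3; = 15628; G_3 = 15628−1 = 15627
step 3: 15627 = 5^(5 + 1) + 2; sub 6 for 5: 6^(6 + 1) + 2; = 279938; G_4 = 279938−1 = 279937
step 4: 279937 = 6^(6 + 1) + 1; sub 7 for 6: 7^(7 + 1) + 1; = 5764802; G_5 = 5764802−1 = 5764801
step 5: 5764801 = 7^(7 + 1); sub 8 for 7: 8^(8 + 1); = 134217728; G_6 = 134217728−1 = 134217727
step 6: 134217727 = 7·8^8 + 7·8^7 + 7·8^6 + 7·8^5 + 7·8^4 + 7·8^3 + 7·8^2 + 7·8 + 7; sub 9 for 8: 7·9^9 + 7·9^7 + 7·9^6 + 7·9^5 + 7·9^4 + 7·9^3 + 7·9^2 + 7·9 + 7; = 2749609303; G_7 = 2749609303−1 = 2749609302
step 7: 2749609302 = 7·9^9 + 7·9^7 + 7·9^6 + 7·9^5 + 7·9^4 + 7·9^3 + 7·9^2 + 7·9 + 6; sub 10 for 9: 7·10^10 + 7·10^7 + 7·10^6 + 7·10^5 + 7·10^4 + 7·10^3 + 7·10^2 + 7·10 + 6; = 70077777776; G_8 = 70077777776−1 = 70077777775

11, 84, 1027, 15627, 279937, 5764801, 134217727, 2749609302, 70077777775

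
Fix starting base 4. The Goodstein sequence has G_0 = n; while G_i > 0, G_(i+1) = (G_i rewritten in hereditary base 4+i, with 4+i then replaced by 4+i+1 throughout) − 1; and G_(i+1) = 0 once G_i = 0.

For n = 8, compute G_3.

9

8 —HB4→ 2·4 —bump→ 2·5 = 10 —(−1)→ 9
9 —HB5→ 5 + 4 —bump→ 6 + 4 = 10 —(−1)→ 9
9 —HB6→ 6 + 3 —bump→ 7 + 3 = 10 —(−1)→ 9
9 —HB7→ 7 + 2 —bump→ 8 + 2 = 10 —(−1)→ 9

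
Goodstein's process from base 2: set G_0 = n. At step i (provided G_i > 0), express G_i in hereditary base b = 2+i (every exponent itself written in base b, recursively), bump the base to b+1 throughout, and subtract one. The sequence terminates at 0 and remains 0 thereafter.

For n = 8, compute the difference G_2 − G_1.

step 0: 8 = 2^(2 + 1); sub 3 for 2: 3^(3 + 1); = 81; G_1 = 81−1 = 80
step 1: 80 = 2·3^3 + 2·3^2 + 2·3 + 2; sub 4 for 3: 2·4^4 + 2·4^2 + 2·4 + 2; = 554; G_2 = 554−1 = 553

473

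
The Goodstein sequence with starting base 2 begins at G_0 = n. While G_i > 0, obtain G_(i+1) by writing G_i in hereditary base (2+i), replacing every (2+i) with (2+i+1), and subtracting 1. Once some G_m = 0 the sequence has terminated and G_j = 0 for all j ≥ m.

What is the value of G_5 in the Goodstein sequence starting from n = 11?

step 0: 11 = 2^(2 + 1) + 2 + 1; sub 3 for 2: 3^(3 + 1) + 3 + 1; = 85; G_1 = 85−1 = 84
step 1: 84 = 3^(3 + 1) + 3; sub 4 for 3: 4^(4 + 1) + 4; = 1028; G_2 = 1028−1 = 1027
step 2: 1027 = 4^(4 + 1) + 3; sub 5 for 4: 5^(5 + 1) + 3; = 15628; G_3 = 15628−1 = 15627
step 3: 15627 = 5^(5 + 1) + 2; sub 6 for 5: 6^(6 + 1) + 2; = 279938; G_4 = 279938−1 = 279937
step 4: 279937 = 6^(6 + 1) + 1; sub 7 for 6: 7^(7 + 1) + 1; = 5764802; G_5 = 5764802−1 = 5764801

5764801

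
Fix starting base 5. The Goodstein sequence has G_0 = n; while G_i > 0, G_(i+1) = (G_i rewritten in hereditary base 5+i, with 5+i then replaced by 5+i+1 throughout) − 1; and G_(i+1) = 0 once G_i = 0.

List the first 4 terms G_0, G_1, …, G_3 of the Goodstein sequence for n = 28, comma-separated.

[0] 28 ≡ 5^2 + 3 (base 5). Lift 6: 39. −1: 38.
[1] 38 ≡ 6^2 + 2 (base 6). Lift 7: 51. −1: 50.
[2] 50 ≡ 7^2 + 1 (base 7). Lift 8: 65. −1: 64.

28, 38, 50, 64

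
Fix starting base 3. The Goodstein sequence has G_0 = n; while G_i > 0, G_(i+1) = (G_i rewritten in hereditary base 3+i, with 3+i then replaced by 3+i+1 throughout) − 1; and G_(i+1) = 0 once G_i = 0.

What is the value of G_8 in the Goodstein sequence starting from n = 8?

[0] 8 ≡ 2·3 + 2 (base 3). Lift 4: 10. −1: 9.
[1] 9 ≡ 2·4 + 1 (base 4). Lift 5: 11. −1: 10.
[2] 10 ≡ 2·5 (base 5). Lift 6: 12. −1: 11.
[3] 11 ≡ 6 + 5 (base 6). Lift 7: 12. −1: 11.
[4] 11 ≡ 7 + 4 (base 7). Lift 8: 12. −1: 11.
[5] 11 ≡ 8 + 3 (base 8). Lift 9: 12. −1: 11.
[6] 11 ≡ 9 + 2 (base 9). Lift 10: 12. −1: 11.
[7] 11 ≡ 10 + 1 (base 10). Lift 11: 12. −1: 11.
[8] 11 ≡ 11 (base 11). Lift 12: 12. −1: 11.

11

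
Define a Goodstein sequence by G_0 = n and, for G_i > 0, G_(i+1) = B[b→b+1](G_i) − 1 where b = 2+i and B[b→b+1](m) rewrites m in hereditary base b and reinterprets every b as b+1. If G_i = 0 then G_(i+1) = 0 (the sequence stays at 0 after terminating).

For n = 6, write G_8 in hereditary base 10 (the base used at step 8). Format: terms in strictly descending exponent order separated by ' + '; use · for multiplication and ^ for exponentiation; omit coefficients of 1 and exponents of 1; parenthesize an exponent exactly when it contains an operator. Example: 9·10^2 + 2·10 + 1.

G_0=6  [base 2] 2^2 + 2  →[2↦3]→  3^3 + 3 = 30  −1 ⇒ G_1=29
G_1=29  [base 3] 3^3 + 2  →[3↦4]→  4^4 + 2 = 258  −1 ⇒ G_2=257
G_2=257  [base 4] 4^4 + 1  →[4↦5]→  5^5 + 1 = 3126  −1 ⇒ G_3=3125
G_3=3125  [base 5] 5^5  →[5↦6]→  6^6 = 46656  −1 ⇒ G_4=46655
G_4=46655  [base 6] 5·6^5 + 5·6^4 + 5·6^3 + 5·6^2 + 5·6 + 5  →[6↦7]→  5·7^5 + 5·7^4 + 5·7^3 + 5·7^2 + 5·7 + 5 = 98040  −1 ⇒ G_5=98039
G_5=98039  [base 7] 5·7^5 + 5·7^4 + 5·7^3 + 5·7^2 + 5·7 + 4  →[7↦8]→  5·8^5 + 5·8^4 + 5·8^3 + 5·8^2 + 5·8 + 4 = 187244  −1 ⇒ G_6=187243
G_6=187243  [base 8] 5·8^5 + 5·8^4 + 5·8^3 + 5·8^2 + 5·8 + 3  →[8↦9]→  5·9^5 + 5·9^4 + 5·9^3 + 5·9^2 + 5·9 + 3 = 332148  −1 ⇒ G_7=332147
G_7=332147  [base 9] 5·9^5 + 5·9^4 + 5·9^3 + 5·9^2 + 5·9 + 2  →[9↦10]→  5·10^5 + 5·10^4 + 5·10^3 + 5·10^2 + 5·10 + 2 = 555552  −1 ⇒ G_8=555551

5·10^5 + 5·10^4 + 5·10^3 + 5·10^2 + 5·10 + 1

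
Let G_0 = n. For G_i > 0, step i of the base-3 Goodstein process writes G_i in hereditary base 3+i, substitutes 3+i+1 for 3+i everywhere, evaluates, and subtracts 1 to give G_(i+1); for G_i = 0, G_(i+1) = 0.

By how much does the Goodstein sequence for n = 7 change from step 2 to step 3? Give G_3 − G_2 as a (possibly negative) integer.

G_0=7  [base 3] 2·3 + 1  →[3↦4]→  2·4 + 1 = 9  −1 ⇒ G_1=8
G_1=8  [base 4] 2·4  →[4↦5]→  2·5 = 10  −1 ⇒ G_2=9
G_2=9  [base 5] 5 + 4  →[5↦6]→  6 + 4 = 10  −1 ⇒ G_3=9

0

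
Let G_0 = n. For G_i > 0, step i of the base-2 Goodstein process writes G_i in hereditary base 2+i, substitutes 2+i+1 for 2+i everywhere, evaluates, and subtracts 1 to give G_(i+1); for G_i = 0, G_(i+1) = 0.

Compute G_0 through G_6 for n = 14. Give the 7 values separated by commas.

14, 110, 1281, 18750, 326591, 5862840, 134404971

base 2: 14 = 2^(2 + 1) + 2^2 + 2; at 3: 3^(3 + 1) + 3^3 + 3 = 111; next = 110
base 3: 110 = 3^(3 + 1) + 3^3 + 2; at 4: 4^(4 + 1) + 4^4 + 2 = 1282; next = 1281
base 4: 1281 = 4^(4 + 1) + 4^4 + 1; at 5: 5^(5 + 1) + 5^5 + 1 = 18751; next = 18750
base 5: 18750 = 5^(5 + 1) + 5^5; at 6: 6^(6 + 1) + 6^6 = 326592; next = 326591
base 6: 326591 = 6^(6 + 1) + 5·6^5 + 5·6^4 + 5·6^3 + 5·6^2 + 5·6 + 5; at 7: 7^(7 + 1) + 5·7^5 + 5·7^4 + 5·7^3 + 5·7^2 + 5·7 + 5 = 5862841; next = 5862840
base 7: 5862840 = 7^(7 + 1) + 5·7^5 + 5·7^4 + 5·7^3 + 5·7^2 + 5·7 + 4; at 8: 8^(8 + 1) + 5·8^5 + 5·8^4 + 5·8^3 + 5·8^2 + 5·8 + 4 = 134404972; next = 134404971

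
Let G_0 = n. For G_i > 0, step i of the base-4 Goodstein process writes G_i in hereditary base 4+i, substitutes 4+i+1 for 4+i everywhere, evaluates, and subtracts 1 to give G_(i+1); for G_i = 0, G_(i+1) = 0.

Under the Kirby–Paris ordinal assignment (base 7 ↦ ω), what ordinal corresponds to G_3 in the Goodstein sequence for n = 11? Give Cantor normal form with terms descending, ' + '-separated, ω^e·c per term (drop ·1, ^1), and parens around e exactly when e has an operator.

ω·2

step 0: 11 = 2·4 + 3; sub 5 for 4: 2·5 + 3; = 13; G_1 = 13−1 = 12
step 1: 12 = 2·5 + 2; sub 6 for 5: 2·6 + 2; = 14; G_2 = 14−1 = 13
step 2: 13 = 2·6 + 1; sub 7 for 6: 2·7 + 1; = 15; G_3 = 15−1 = 14
step 3: 14 = 2·7; sub 8 for 7: 2·8; = 16; G_4 = 16−1 = 15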